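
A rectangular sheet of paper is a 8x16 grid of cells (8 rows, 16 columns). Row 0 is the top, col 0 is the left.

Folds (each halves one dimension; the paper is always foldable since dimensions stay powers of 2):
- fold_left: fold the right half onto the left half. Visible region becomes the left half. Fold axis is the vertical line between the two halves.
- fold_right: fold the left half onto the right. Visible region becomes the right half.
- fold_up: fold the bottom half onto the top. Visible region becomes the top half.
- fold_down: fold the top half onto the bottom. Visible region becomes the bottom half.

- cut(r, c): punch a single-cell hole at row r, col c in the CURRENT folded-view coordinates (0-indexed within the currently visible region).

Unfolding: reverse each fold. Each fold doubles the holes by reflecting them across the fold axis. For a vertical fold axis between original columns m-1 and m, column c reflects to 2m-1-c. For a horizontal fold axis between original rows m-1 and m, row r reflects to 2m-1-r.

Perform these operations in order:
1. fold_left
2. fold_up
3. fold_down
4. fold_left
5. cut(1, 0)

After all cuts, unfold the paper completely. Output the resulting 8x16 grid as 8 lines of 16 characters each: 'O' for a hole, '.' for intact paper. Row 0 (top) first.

Op 1 fold_left: fold axis v@8; visible region now rows[0,8) x cols[0,8) = 8x8
Op 2 fold_up: fold axis h@4; visible region now rows[0,4) x cols[0,8) = 4x8
Op 3 fold_down: fold axis h@2; visible region now rows[2,4) x cols[0,8) = 2x8
Op 4 fold_left: fold axis v@4; visible region now rows[2,4) x cols[0,4) = 2x4
Op 5 cut(1, 0): punch at orig (3,0); cuts so far [(3, 0)]; region rows[2,4) x cols[0,4) = 2x4
Unfold 1 (reflect across v@4): 2 holes -> [(3, 0), (3, 7)]
Unfold 2 (reflect across h@2): 4 holes -> [(0, 0), (0, 7), (3, 0), (3, 7)]
Unfold 3 (reflect across h@4): 8 holes -> [(0, 0), (0, 7), (3, 0), (3, 7), (4, 0), (4, 7), (7, 0), (7, 7)]
Unfold 4 (reflect across v@8): 16 holes -> [(0, 0), (0, 7), (0, 8), (0, 15), (3, 0), (3, 7), (3, 8), (3, 15), (4, 0), (4, 7), (4, 8), (4, 15), (7, 0), (7, 7), (7, 8), (7, 15)]

Answer: O......OO......O
................
................
O......OO......O
O......OO......O
................
................
O......OO......O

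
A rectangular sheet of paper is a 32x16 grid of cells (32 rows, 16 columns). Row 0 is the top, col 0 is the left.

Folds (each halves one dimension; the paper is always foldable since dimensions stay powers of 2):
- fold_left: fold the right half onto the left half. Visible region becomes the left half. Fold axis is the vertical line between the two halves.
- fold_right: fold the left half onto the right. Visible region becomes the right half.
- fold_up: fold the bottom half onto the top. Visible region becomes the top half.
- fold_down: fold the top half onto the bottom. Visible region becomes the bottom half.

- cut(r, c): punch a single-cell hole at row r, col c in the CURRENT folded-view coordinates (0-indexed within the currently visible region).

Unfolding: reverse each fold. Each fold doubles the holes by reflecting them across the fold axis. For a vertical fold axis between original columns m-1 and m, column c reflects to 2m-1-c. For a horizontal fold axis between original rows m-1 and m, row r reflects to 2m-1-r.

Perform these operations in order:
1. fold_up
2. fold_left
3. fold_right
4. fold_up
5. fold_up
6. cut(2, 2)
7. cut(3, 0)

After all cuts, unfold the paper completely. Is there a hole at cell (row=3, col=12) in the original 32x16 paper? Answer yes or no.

Op 1 fold_up: fold axis h@16; visible region now rows[0,16) x cols[0,16) = 16x16
Op 2 fold_left: fold axis v@8; visible region now rows[0,16) x cols[0,8) = 16x8
Op 3 fold_right: fold axis v@4; visible region now rows[0,16) x cols[4,8) = 16x4
Op 4 fold_up: fold axis h@8; visible region now rows[0,8) x cols[4,8) = 8x4
Op 5 fold_up: fold axis h@4; visible region now rows[0,4) x cols[4,8) = 4x4
Op 6 cut(2, 2): punch at orig (2,6); cuts so far [(2, 6)]; region rows[0,4) x cols[4,8) = 4x4
Op 7 cut(3, 0): punch at orig (3,4); cuts so far [(2, 6), (3, 4)]; region rows[0,4) x cols[4,8) = 4x4
Unfold 1 (reflect across h@4): 4 holes -> [(2, 6), (3, 4), (4, 4), (5, 6)]
Unfold 2 (reflect across h@8): 8 holes -> [(2, 6), (3, 4), (4, 4), (5, 6), (10, 6), (11, 4), (12, 4), (13, 6)]
Unfold 3 (reflect across v@4): 16 holes -> [(2, 1), (2, 6), (3, 3), (3, 4), (4, 3), (4, 4), (5, 1), (5, 6), (10, 1), (10, 6), (11, 3), (11, 4), (12, 3), (12, 4), (13, 1), (13, 6)]
Unfold 4 (reflect across v@8): 32 holes -> [(2, 1), (2, 6), (2, 9), (2, 14), (3, 3), (3, 4), (3, 11), (3, 12), (4, 3), (4, 4), (4, 11), (4, 12), (5, 1), (5, 6), (5, 9), (5, 14), (10, 1), (10, 6), (10, 9), (10, 14), (11, 3), (11, 4), (11, 11), (11, 12), (12, 3), (12, 4), (12, 11), (12, 12), (13, 1), (13, 6), (13, 9), (13, 14)]
Unfold 5 (reflect across h@16): 64 holes -> [(2, 1), (2, 6), (2, 9), (2, 14), (3, 3), (3, 4), (3, 11), (3, 12), (4, 3), (4, 4), (4, 11), (4, 12), (5, 1), (5, 6), (5, 9), (5, 14), (10, 1), (10, 6), (10, 9), (10, 14), (11, 3), (11, 4), (11, 11), (11, 12), (12, 3), (12, 4), (12, 11), (12, 12), (13, 1), (13, 6), (13, 9), (13, 14), (18, 1), (18, 6), (18, 9), (18, 14), (19, 3), (19, 4), (19, 11), (19, 12), (20, 3), (20, 4), (20, 11), (20, 12), (21, 1), (21, 6), (21, 9), (21, 14), (26, 1), (26, 6), (26, 9), (26, 14), (27, 3), (27, 4), (27, 11), (27, 12), (28, 3), (28, 4), (28, 11), (28, 12), (29, 1), (29, 6), (29, 9), (29, 14)]
Holes: [(2, 1), (2, 6), (2, 9), (2, 14), (3, 3), (3, 4), (3, 11), (3, 12), (4, 3), (4, 4), (4, 11), (4, 12), (5, 1), (5, 6), (5, 9), (5, 14), (10, 1), (10, 6), (10, 9), (10, 14), (11, 3), (11, 4), (11, 11), (11, 12), (12, 3), (12, 4), (12, 11), (12, 12), (13, 1), (13, 6), (13, 9), (13, 14), (18, 1), (18, 6), (18, 9), (18, 14), (19, 3), (19, 4), (19, 11), (19, 12), (20, 3), (20, 4), (20, 11), (20, 12), (21, 1), (21, 6), (21, 9), (21, 14), (26, 1), (26, 6), (26, 9), (26, 14), (27, 3), (27, 4), (27, 11), (27, 12), (28, 3), (28, 4), (28, 11), (28, 12), (29, 1), (29, 6), (29, 9), (29, 14)]

Answer: yes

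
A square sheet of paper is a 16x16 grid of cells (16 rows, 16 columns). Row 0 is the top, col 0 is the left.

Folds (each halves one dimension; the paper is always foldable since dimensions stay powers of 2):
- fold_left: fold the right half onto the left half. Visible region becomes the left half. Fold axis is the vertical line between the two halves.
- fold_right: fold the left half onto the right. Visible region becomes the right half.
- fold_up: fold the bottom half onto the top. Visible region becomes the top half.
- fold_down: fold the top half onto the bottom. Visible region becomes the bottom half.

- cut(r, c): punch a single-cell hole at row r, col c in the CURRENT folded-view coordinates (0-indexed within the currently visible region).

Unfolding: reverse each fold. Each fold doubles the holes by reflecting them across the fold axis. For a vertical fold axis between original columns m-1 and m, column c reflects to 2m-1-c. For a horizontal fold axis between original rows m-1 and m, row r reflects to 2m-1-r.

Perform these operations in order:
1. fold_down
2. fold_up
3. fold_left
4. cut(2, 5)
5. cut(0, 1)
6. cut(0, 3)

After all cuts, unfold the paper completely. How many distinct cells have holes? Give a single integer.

Op 1 fold_down: fold axis h@8; visible region now rows[8,16) x cols[0,16) = 8x16
Op 2 fold_up: fold axis h@12; visible region now rows[8,12) x cols[0,16) = 4x16
Op 3 fold_left: fold axis v@8; visible region now rows[8,12) x cols[0,8) = 4x8
Op 4 cut(2, 5): punch at orig (10,5); cuts so far [(10, 5)]; region rows[8,12) x cols[0,8) = 4x8
Op 5 cut(0, 1): punch at orig (8,1); cuts so far [(8, 1), (10, 5)]; region rows[8,12) x cols[0,8) = 4x8
Op 6 cut(0, 3): punch at orig (8,3); cuts so far [(8, 1), (8, 3), (10, 5)]; region rows[8,12) x cols[0,8) = 4x8
Unfold 1 (reflect across v@8): 6 holes -> [(8, 1), (8, 3), (8, 12), (8, 14), (10, 5), (10, 10)]
Unfold 2 (reflect across h@12): 12 holes -> [(8, 1), (8, 3), (8, 12), (8, 14), (10, 5), (10, 10), (13, 5), (13, 10), (15, 1), (15, 3), (15, 12), (15, 14)]
Unfold 3 (reflect across h@8): 24 holes -> [(0, 1), (0, 3), (0, 12), (0, 14), (2, 5), (2, 10), (5, 5), (5, 10), (7, 1), (7, 3), (7, 12), (7, 14), (8, 1), (8, 3), (8, 12), (8, 14), (10, 5), (10, 10), (13, 5), (13, 10), (15, 1), (15, 3), (15, 12), (15, 14)]

Answer: 24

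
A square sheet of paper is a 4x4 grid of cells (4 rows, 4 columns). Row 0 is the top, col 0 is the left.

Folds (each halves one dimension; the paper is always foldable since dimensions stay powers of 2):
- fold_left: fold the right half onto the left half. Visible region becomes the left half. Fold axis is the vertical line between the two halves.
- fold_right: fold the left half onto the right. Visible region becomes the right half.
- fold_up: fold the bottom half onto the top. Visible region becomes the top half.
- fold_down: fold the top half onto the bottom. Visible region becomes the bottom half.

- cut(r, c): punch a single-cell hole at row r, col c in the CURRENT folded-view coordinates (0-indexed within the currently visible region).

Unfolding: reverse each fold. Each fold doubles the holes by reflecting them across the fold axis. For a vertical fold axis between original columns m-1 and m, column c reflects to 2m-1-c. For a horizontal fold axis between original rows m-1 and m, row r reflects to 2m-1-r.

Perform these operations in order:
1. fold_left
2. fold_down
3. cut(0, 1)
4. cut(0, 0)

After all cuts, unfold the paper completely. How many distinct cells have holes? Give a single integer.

Op 1 fold_left: fold axis v@2; visible region now rows[0,4) x cols[0,2) = 4x2
Op 2 fold_down: fold axis h@2; visible region now rows[2,4) x cols[0,2) = 2x2
Op 3 cut(0, 1): punch at orig (2,1); cuts so far [(2, 1)]; region rows[2,4) x cols[0,2) = 2x2
Op 4 cut(0, 0): punch at orig (2,0); cuts so far [(2, 0), (2, 1)]; region rows[2,4) x cols[0,2) = 2x2
Unfold 1 (reflect across h@2): 4 holes -> [(1, 0), (1, 1), (2, 0), (2, 1)]
Unfold 2 (reflect across v@2): 8 holes -> [(1, 0), (1, 1), (1, 2), (1, 3), (2, 0), (2, 1), (2, 2), (2, 3)]

Answer: 8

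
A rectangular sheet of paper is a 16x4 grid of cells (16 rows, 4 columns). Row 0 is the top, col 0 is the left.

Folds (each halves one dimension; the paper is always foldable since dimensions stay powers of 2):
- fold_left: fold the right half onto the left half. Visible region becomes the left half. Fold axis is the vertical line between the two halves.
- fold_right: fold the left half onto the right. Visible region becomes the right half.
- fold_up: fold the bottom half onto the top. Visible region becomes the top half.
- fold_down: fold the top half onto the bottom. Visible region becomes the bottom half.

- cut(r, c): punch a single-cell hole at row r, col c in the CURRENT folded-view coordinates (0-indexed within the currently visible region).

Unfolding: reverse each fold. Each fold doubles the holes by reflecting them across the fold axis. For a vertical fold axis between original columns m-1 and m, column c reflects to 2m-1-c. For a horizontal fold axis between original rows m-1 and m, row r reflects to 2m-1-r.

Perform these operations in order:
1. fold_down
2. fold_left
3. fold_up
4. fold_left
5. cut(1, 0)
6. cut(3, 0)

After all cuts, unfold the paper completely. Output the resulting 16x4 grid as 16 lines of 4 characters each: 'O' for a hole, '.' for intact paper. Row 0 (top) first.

Op 1 fold_down: fold axis h@8; visible region now rows[8,16) x cols[0,4) = 8x4
Op 2 fold_left: fold axis v@2; visible region now rows[8,16) x cols[0,2) = 8x2
Op 3 fold_up: fold axis h@12; visible region now rows[8,12) x cols[0,2) = 4x2
Op 4 fold_left: fold axis v@1; visible region now rows[8,12) x cols[0,1) = 4x1
Op 5 cut(1, 0): punch at orig (9,0); cuts so far [(9, 0)]; region rows[8,12) x cols[0,1) = 4x1
Op 6 cut(3, 0): punch at orig (11,0); cuts so far [(9, 0), (11, 0)]; region rows[8,12) x cols[0,1) = 4x1
Unfold 1 (reflect across v@1): 4 holes -> [(9, 0), (9, 1), (11, 0), (11, 1)]
Unfold 2 (reflect across h@12): 8 holes -> [(9, 0), (9, 1), (11, 0), (11, 1), (12, 0), (12, 1), (14, 0), (14, 1)]
Unfold 3 (reflect across v@2): 16 holes -> [(9, 0), (9, 1), (9, 2), (9, 3), (11, 0), (11, 1), (11, 2), (11, 3), (12, 0), (12, 1), (12, 2), (12, 3), (14, 0), (14, 1), (14, 2), (14, 3)]
Unfold 4 (reflect across h@8): 32 holes -> [(1, 0), (1, 1), (1, 2), (1, 3), (3, 0), (3, 1), (3, 2), (3, 3), (4, 0), (4, 1), (4, 2), (4, 3), (6, 0), (6, 1), (6, 2), (6, 3), (9, 0), (9, 1), (9, 2), (9, 3), (11, 0), (11, 1), (11, 2), (11, 3), (12, 0), (12, 1), (12, 2), (12, 3), (14, 0), (14, 1), (14, 2), (14, 3)]

Answer: ....
OOOO
....
OOOO
OOOO
....
OOOO
....
....
OOOO
....
OOOO
OOOO
....
OOOO
....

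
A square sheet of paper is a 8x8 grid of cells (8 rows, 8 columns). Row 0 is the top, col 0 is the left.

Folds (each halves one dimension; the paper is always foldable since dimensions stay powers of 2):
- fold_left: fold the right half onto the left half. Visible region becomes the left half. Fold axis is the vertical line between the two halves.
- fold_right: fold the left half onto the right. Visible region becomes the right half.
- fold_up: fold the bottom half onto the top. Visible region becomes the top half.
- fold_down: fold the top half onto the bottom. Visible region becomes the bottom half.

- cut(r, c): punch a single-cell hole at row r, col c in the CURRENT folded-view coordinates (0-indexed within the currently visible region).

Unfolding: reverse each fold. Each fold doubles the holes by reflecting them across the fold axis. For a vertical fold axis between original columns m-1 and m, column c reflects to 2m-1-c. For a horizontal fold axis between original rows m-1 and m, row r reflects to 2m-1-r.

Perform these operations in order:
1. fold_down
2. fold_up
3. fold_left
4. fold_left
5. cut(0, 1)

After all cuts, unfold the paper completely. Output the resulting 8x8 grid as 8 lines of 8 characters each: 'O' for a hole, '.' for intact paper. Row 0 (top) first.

Answer: .OO..OO.
........
........
.OO..OO.
.OO..OO.
........
........
.OO..OO.

Derivation:
Op 1 fold_down: fold axis h@4; visible region now rows[4,8) x cols[0,8) = 4x8
Op 2 fold_up: fold axis h@6; visible region now rows[4,6) x cols[0,8) = 2x8
Op 3 fold_left: fold axis v@4; visible region now rows[4,6) x cols[0,4) = 2x4
Op 4 fold_left: fold axis v@2; visible region now rows[4,6) x cols[0,2) = 2x2
Op 5 cut(0, 1): punch at orig (4,1); cuts so far [(4, 1)]; region rows[4,6) x cols[0,2) = 2x2
Unfold 1 (reflect across v@2): 2 holes -> [(4, 1), (4, 2)]
Unfold 2 (reflect across v@4): 4 holes -> [(4, 1), (4, 2), (4, 5), (4, 6)]
Unfold 3 (reflect across h@6): 8 holes -> [(4, 1), (4, 2), (4, 5), (4, 6), (7, 1), (7, 2), (7, 5), (7, 6)]
Unfold 4 (reflect across h@4): 16 holes -> [(0, 1), (0, 2), (0, 5), (0, 6), (3, 1), (3, 2), (3, 5), (3, 6), (4, 1), (4, 2), (4, 5), (4, 6), (7, 1), (7, 2), (7, 5), (7, 6)]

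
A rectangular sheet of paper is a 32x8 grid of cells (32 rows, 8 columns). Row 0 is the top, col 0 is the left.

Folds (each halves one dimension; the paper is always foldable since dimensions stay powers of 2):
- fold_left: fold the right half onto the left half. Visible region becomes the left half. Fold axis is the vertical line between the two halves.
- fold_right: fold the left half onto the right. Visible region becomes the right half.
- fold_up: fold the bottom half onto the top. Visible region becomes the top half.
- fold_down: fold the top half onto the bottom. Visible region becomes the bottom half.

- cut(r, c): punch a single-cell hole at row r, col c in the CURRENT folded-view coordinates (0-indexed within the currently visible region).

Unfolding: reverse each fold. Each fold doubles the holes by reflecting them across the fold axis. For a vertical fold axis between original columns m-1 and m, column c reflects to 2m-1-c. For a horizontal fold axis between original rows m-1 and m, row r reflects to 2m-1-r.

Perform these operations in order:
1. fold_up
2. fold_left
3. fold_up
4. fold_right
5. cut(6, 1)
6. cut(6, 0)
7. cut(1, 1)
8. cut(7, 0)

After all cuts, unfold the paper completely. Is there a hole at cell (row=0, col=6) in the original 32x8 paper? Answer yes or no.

Answer: no

Derivation:
Op 1 fold_up: fold axis h@16; visible region now rows[0,16) x cols[0,8) = 16x8
Op 2 fold_left: fold axis v@4; visible region now rows[0,16) x cols[0,4) = 16x4
Op 3 fold_up: fold axis h@8; visible region now rows[0,8) x cols[0,4) = 8x4
Op 4 fold_right: fold axis v@2; visible region now rows[0,8) x cols[2,4) = 8x2
Op 5 cut(6, 1): punch at orig (6,3); cuts so far [(6, 3)]; region rows[0,8) x cols[2,4) = 8x2
Op 6 cut(6, 0): punch at orig (6,2); cuts so far [(6, 2), (6, 3)]; region rows[0,8) x cols[2,4) = 8x2
Op 7 cut(1, 1): punch at orig (1,3); cuts so far [(1, 3), (6, 2), (6, 3)]; region rows[0,8) x cols[2,4) = 8x2
Op 8 cut(7, 0): punch at orig (7,2); cuts so far [(1, 3), (6, 2), (6, 3), (7, 2)]; region rows[0,8) x cols[2,4) = 8x2
Unfold 1 (reflect across v@2): 8 holes -> [(1, 0), (1, 3), (6, 0), (6, 1), (6, 2), (6, 3), (7, 1), (7, 2)]
Unfold 2 (reflect across h@8): 16 holes -> [(1, 0), (1, 3), (6, 0), (6, 1), (6, 2), (6, 3), (7, 1), (7, 2), (8, 1), (8, 2), (9, 0), (9, 1), (9, 2), (9, 3), (14, 0), (14, 3)]
Unfold 3 (reflect across v@4): 32 holes -> [(1, 0), (1, 3), (1, 4), (1, 7), (6, 0), (6, 1), (6, 2), (6, 3), (6, 4), (6, 5), (6, 6), (6, 7), (7, 1), (7, 2), (7, 5), (7, 6), (8, 1), (8, 2), (8, 5), (8, 6), (9, 0), (9, 1), (9, 2), (9, 3), (9, 4), (9, 5), (9, 6), (9, 7), (14, 0), (14, 3), (14, 4), (14, 7)]
Unfold 4 (reflect across h@16): 64 holes -> [(1, 0), (1, 3), (1, 4), (1, 7), (6, 0), (6, 1), (6, 2), (6, 3), (6, 4), (6, 5), (6, 6), (6, 7), (7, 1), (7, 2), (7, 5), (7, 6), (8, 1), (8, 2), (8, 5), (8, 6), (9, 0), (9, 1), (9, 2), (9, 3), (9, 4), (9, 5), (9, 6), (9, 7), (14, 0), (14, 3), (14, 4), (14, 7), (17, 0), (17, 3), (17, 4), (17, 7), (22, 0), (22, 1), (22, 2), (22, 3), (22, 4), (22, 5), (22, 6), (22, 7), (23, 1), (23, 2), (23, 5), (23, 6), (24, 1), (24, 2), (24, 5), (24, 6), (25, 0), (25, 1), (25, 2), (25, 3), (25, 4), (25, 5), (25, 6), (25, 7), (30, 0), (30, 3), (30, 4), (30, 7)]
Holes: [(1, 0), (1, 3), (1, 4), (1, 7), (6, 0), (6, 1), (6, 2), (6, 3), (6, 4), (6, 5), (6, 6), (6, 7), (7, 1), (7, 2), (7, 5), (7, 6), (8, 1), (8, 2), (8, 5), (8, 6), (9, 0), (9, 1), (9, 2), (9, 3), (9, 4), (9, 5), (9, 6), (9, 7), (14, 0), (14, 3), (14, 4), (14, 7), (17, 0), (17, 3), (17, 4), (17, 7), (22, 0), (22, 1), (22, 2), (22, 3), (22, 4), (22, 5), (22, 6), (22, 7), (23, 1), (23, 2), (23, 5), (23, 6), (24, 1), (24, 2), (24, 5), (24, 6), (25, 0), (25, 1), (25, 2), (25, 3), (25, 4), (25, 5), (25, 6), (25, 7), (30, 0), (30, 3), (30, 4), (30, 7)]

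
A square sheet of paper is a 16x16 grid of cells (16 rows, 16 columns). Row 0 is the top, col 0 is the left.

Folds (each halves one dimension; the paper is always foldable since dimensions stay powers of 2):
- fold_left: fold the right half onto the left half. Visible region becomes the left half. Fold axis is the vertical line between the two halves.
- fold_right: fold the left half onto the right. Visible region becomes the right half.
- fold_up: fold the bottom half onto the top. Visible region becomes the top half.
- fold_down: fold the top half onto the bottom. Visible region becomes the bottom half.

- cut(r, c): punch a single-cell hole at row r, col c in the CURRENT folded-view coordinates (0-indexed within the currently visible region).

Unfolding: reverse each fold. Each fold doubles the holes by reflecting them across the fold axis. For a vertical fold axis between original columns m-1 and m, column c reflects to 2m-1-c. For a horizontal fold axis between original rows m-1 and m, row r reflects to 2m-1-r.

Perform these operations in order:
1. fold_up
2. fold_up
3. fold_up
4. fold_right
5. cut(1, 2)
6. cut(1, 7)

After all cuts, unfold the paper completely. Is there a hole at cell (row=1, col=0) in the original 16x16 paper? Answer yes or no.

Op 1 fold_up: fold axis h@8; visible region now rows[0,8) x cols[0,16) = 8x16
Op 2 fold_up: fold axis h@4; visible region now rows[0,4) x cols[0,16) = 4x16
Op 3 fold_up: fold axis h@2; visible region now rows[0,2) x cols[0,16) = 2x16
Op 4 fold_right: fold axis v@8; visible region now rows[0,2) x cols[8,16) = 2x8
Op 5 cut(1, 2): punch at orig (1,10); cuts so far [(1, 10)]; region rows[0,2) x cols[8,16) = 2x8
Op 6 cut(1, 7): punch at orig (1,15); cuts so far [(1, 10), (1, 15)]; region rows[0,2) x cols[8,16) = 2x8
Unfold 1 (reflect across v@8): 4 holes -> [(1, 0), (1, 5), (1, 10), (1, 15)]
Unfold 2 (reflect across h@2): 8 holes -> [(1, 0), (1, 5), (1, 10), (1, 15), (2, 0), (2, 5), (2, 10), (2, 15)]
Unfold 3 (reflect across h@4): 16 holes -> [(1, 0), (1, 5), (1, 10), (1, 15), (2, 0), (2, 5), (2, 10), (2, 15), (5, 0), (5, 5), (5, 10), (5, 15), (6, 0), (6, 5), (6, 10), (6, 15)]
Unfold 4 (reflect across h@8): 32 holes -> [(1, 0), (1, 5), (1, 10), (1, 15), (2, 0), (2, 5), (2, 10), (2, 15), (5, 0), (5, 5), (5, 10), (5, 15), (6, 0), (6, 5), (6, 10), (6, 15), (9, 0), (9, 5), (9, 10), (9, 15), (10, 0), (10, 5), (10, 10), (10, 15), (13, 0), (13, 5), (13, 10), (13, 15), (14, 0), (14, 5), (14, 10), (14, 15)]
Holes: [(1, 0), (1, 5), (1, 10), (1, 15), (2, 0), (2, 5), (2, 10), (2, 15), (5, 0), (5, 5), (5, 10), (5, 15), (6, 0), (6, 5), (6, 10), (6, 15), (9, 0), (9, 5), (9, 10), (9, 15), (10, 0), (10, 5), (10, 10), (10, 15), (13, 0), (13, 5), (13, 10), (13, 15), (14, 0), (14, 5), (14, 10), (14, 15)]

Answer: yes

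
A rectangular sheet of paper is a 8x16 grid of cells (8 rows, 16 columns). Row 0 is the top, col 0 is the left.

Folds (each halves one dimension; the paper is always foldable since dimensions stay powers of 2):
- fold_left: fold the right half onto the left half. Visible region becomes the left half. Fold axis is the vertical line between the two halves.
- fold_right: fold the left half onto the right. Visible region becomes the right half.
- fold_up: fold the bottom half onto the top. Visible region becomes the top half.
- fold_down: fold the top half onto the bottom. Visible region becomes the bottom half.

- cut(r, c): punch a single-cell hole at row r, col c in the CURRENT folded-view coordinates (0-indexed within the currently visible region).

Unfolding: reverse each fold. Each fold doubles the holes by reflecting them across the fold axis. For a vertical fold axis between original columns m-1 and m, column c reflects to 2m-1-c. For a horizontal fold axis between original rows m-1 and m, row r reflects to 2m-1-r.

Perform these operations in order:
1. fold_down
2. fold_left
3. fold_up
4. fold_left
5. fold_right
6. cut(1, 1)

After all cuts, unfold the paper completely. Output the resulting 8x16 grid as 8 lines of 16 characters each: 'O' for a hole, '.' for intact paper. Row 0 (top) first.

Answer: ................
O..OO..OO..OO..O
O..OO..OO..OO..O
................
................
O..OO..OO..OO..O
O..OO..OO..OO..O
................

Derivation:
Op 1 fold_down: fold axis h@4; visible region now rows[4,8) x cols[0,16) = 4x16
Op 2 fold_left: fold axis v@8; visible region now rows[4,8) x cols[0,8) = 4x8
Op 3 fold_up: fold axis h@6; visible region now rows[4,6) x cols[0,8) = 2x8
Op 4 fold_left: fold axis v@4; visible region now rows[4,6) x cols[0,4) = 2x4
Op 5 fold_right: fold axis v@2; visible region now rows[4,6) x cols[2,4) = 2x2
Op 6 cut(1, 1): punch at orig (5,3); cuts so far [(5, 3)]; region rows[4,6) x cols[2,4) = 2x2
Unfold 1 (reflect across v@2): 2 holes -> [(5, 0), (5, 3)]
Unfold 2 (reflect across v@4): 4 holes -> [(5, 0), (5, 3), (5, 4), (5, 7)]
Unfold 3 (reflect across h@6): 8 holes -> [(5, 0), (5, 3), (5, 4), (5, 7), (6, 0), (6, 3), (6, 4), (6, 7)]
Unfold 4 (reflect across v@8): 16 holes -> [(5, 0), (5, 3), (5, 4), (5, 7), (5, 8), (5, 11), (5, 12), (5, 15), (6, 0), (6, 3), (6, 4), (6, 7), (6, 8), (6, 11), (6, 12), (6, 15)]
Unfold 5 (reflect across h@4): 32 holes -> [(1, 0), (1, 3), (1, 4), (1, 7), (1, 8), (1, 11), (1, 12), (1, 15), (2, 0), (2, 3), (2, 4), (2, 7), (2, 8), (2, 11), (2, 12), (2, 15), (5, 0), (5, 3), (5, 4), (5, 7), (5, 8), (5, 11), (5, 12), (5, 15), (6, 0), (6, 3), (6, 4), (6, 7), (6, 8), (6, 11), (6, 12), (6, 15)]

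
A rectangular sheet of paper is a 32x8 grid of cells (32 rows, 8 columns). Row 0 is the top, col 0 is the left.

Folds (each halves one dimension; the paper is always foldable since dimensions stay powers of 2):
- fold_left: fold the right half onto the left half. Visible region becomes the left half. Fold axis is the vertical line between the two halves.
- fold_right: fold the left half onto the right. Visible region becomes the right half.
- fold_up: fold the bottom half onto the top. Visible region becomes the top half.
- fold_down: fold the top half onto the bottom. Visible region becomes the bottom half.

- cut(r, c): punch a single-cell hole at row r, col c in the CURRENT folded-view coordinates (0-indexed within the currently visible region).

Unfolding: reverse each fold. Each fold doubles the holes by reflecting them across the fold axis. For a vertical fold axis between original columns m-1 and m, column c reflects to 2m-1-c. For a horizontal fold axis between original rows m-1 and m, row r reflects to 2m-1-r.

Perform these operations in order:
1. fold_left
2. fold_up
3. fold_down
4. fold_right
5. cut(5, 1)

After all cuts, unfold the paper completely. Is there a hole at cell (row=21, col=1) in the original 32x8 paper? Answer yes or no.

Op 1 fold_left: fold axis v@4; visible region now rows[0,32) x cols[0,4) = 32x4
Op 2 fold_up: fold axis h@16; visible region now rows[0,16) x cols[0,4) = 16x4
Op 3 fold_down: fold axis h@8; visible region now rows[8,16) x cols[0,4) = 8x4
Op 4 fold_right: fold axis v@2; visible region now rows[8,16) x cols[2,4) = 8x2
Op 5 cut(5, 1): punch at orig (13,3); cuts so far [(13, 3)]; region rows[8,16) x cols[2,4) = 8x2
Unfold 1 (reflect across v@2): 2 holes -> [(13, 0), (13, 3)]
Unfold 2 (reflect across h@8): 4 holes -> [(2, 0), (2, 3), (13, 0), (13, 3)]
Unfold 3 (reflect across h@16): 8 holes -> [(2, 0), (2, 3), (13, 0), (13, 3), (18, 0), (18, 3), (29, 0), (29, 3)]
Unfold 4 (reflect across v@4): 16 holes -> [(2, 0), (2, 3), (2, 4), (2, 7), (13, 0), (13, 3), (13, 4), (13, 7), (18, 0), (18, 3), (18, 4), (18, 7), (29, 0), (29, 3), (29, 4), (29, 7)]
Holes: [(2, 0), (2, 3), (2, 4), (2, 7), (13, 0), (13, 3), (13, 4), (13, 7), (18, 0), (18, 3), (18, 4), (18, 7), (29, 0), (29, 3), (29, 4), (29, 7)]

Answer: no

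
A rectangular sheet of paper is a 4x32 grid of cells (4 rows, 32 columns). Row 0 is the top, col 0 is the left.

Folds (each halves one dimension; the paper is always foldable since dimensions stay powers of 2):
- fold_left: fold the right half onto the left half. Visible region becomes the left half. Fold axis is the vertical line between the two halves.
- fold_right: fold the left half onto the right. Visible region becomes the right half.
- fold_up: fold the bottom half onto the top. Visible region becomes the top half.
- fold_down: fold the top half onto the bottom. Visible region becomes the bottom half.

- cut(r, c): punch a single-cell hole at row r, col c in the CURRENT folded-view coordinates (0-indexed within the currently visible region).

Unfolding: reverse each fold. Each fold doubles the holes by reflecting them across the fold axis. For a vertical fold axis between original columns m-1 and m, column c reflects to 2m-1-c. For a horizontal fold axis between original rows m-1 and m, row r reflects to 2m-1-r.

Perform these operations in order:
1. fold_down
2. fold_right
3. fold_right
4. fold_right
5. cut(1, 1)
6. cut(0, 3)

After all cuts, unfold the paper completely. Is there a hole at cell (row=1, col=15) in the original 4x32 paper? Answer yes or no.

Answer: yes

Derivation:
Op 1 fold_down: fold axis h@2; visible region now rows[2,4) x cols[0,32) = 2x32
Op 2 fold_right: fold axis v@16; visible region now rows[2,4) x cols[16,32) = 2x16
Op 3 fold_right: fold axis v@24; visible region now rows[2,4) x cols[24,32) = 2x8
Op 4 fold_right: fold axis v@28; visible region now rows[2,4) x cols[28,32) = 2x4
Op 5 cut(1, 1): punch at orig (3,29); cuts so far [(3, 29)]; region rows[2,4) x cols[28,32) = 2x4
Op 6 cut(0, 3): punch at orig (2,31); cuts so far [(2, 31), (3, 29)]; region rows[2,4) x cols[28,32) = 2x4
Unfold 1 (reflect across v@28): 4 holes -> [(2, 24), (2, 31), (3, 26), (3, 29)]
Unfold 2 (reflect across v@24): 8 holes -> [(2, 16), (2, 23), (2, 24), (2, 31), (3, 18), (3, 21), (3, 26), (3, 29)]
Unfold 3 (reflect across v@16): 16 holes -> [(2, 0), (2, 7), (2, 8), (2, 15), (2, 16), (2, 23), (2, 24), (2, 31), (3, 2), (3, 5), (3, 10), (3, 13), (3, 18), (3, 21), (3, 26), (3, 29)]
Unfold 4 (reflect across h@2): 32 holes -> [(0, 2), (0, 5), (0, 10), (0, 13), (0, 18), (0, 21), (0, 26), (0, 29), (1, 0), (1, 7), (1, 8), (1, 15), (1, 16), (1, 23), (1, 24), (1, 31), (2, 0), (2, 7), (2, 8), (2, 15), (2, 16), (2, 23), (2, 24), (2, 31), (3, 2), (3, 5), (3, 10), (3, 13), (3, 18), (3, 21), (3, 26), (3, 29)]
Holes: [(0, 2), (0, 5), (0, 10), (0, 13), (0, 18), (0, 21), (0, 26), (0, 29), (1, 0), (1, 7), (1, 8), (1, 15), (1, 16), (1, 23), (1, 24), (1, 31), (2, 0), (2, 7), (2, 8), (2, 15), (2, 16), (2, 23), (2, 24), (2, 31), (3, 2), (3, 5), (3, 10), (3, 13), (3, 18), (3, 21), (3, 26), (3, 29)]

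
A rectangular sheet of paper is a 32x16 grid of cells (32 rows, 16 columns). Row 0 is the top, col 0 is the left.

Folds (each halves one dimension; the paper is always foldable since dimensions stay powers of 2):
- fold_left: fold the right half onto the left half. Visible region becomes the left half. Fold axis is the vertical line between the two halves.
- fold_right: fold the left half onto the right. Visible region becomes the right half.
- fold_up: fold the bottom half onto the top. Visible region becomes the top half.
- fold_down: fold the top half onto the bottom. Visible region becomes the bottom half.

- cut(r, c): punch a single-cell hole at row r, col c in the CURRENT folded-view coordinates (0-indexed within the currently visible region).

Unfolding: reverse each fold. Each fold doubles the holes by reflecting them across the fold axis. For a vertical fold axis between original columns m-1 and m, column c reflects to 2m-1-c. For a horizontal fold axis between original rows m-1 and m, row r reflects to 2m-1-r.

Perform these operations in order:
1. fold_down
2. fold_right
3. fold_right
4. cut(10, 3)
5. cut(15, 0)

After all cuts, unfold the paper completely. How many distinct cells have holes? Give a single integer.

Op 1 fold_down: fold axis h@16; visible region now rows[16,32) x cols[0,16) = 16x16
Op 2 fold_right: fold axis v@8; visible region now rows[16,32) x cols[8,16) = 16x8
Op 3 fold_right: fold axis v@12; visible region now rows[16,32) x cols[12,16) = 16x4
Op 4 cut(10, 3): punch at orig (26,15); cuts so far [(26, 15)]; region rows[16,32) x cols[12,16) = 16x4
Op 5 cut(15, 0): punch at orig (31,12); cuts so far [(26, 15), (31, 12)]; region rows[16,32) x cols[12,16) = 16x4
Unfold 1 (reflect across v@12): 4 holes -> [(26, 8), (26, 15), (31, 11), (31, 12)]
Unfold 2 (reflect across v@8): 8 holes -> [(26, 0), (26, 7), (26, 8), (26, 15), (31, 3), (31, 4), (31, 11), (31, 12)]
Unfold 3 (reflect across h@16): 16 holes -> [(0, 3), (0, 4), (0, 11), (0, 12), (5, 0), (5, 7), (5, 8), (5, 15), (26, 0), (26, 7), (26, 8), (26, 15), (31, 3), (31, 4), (31, 11), (31, 12)]

Answer: 16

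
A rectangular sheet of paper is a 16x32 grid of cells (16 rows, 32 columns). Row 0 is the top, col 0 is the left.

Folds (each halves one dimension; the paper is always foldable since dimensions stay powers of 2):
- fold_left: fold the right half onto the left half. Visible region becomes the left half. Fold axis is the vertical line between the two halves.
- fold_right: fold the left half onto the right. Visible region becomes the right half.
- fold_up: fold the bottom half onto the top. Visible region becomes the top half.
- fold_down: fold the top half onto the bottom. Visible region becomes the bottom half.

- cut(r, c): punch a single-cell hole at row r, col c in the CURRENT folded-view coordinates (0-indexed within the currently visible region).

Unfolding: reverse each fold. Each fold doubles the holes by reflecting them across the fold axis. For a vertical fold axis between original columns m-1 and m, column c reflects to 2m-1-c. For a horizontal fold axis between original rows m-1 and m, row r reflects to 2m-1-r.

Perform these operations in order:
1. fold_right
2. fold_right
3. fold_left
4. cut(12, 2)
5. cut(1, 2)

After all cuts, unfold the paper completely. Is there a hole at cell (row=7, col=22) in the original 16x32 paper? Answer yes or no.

Op 1 fold_right: fold axis v@16; visible region now rows[0,16) x cols[16,32) = 16x16
Op 2 fold_right: fold axis v@24; visible region now rows[0,16) x cols[24,32) = 16x8
Op 3 fold_left: fold axis v@28; visible region now rows[0,16) x cols[24,28) = 16x4
Op 4 cut(12, 2): punch at orig (12,26); cuts so far [(12, 26)]; region rows[0,16) x cols[24,28) = 16x4
Op 5 cut(1, 2): punch at orig (1,26); cuts so far [(1, 26), (12, 26)]; region rows[0,16) x cols[24,28) = 16x4
Unfold 1 (reflect across v@28): 4 holes -> [(1, 26), (1, 29), (12, 26), (12, 29)]
Unfold 2 (reflect across v@24): 8 holes -> [(1, 18), (1, 21), (1, 26), (1, 29), (12, 18), (12, 21), (12, 26), (12, 29)]
Unfold 3 (reflect across v@16): 16 holes -> [(1, 2), (1, 5), (1, 10), (1, 13), (1, 18), (1, 21), (1, 26), (1, 29), (12, 2), (12, 5), (12, 10), (12, 13), (12, 18), (12, 21), (12, 26), (12, 29)]
Holes: [(1, 2), (1, 5), (1, 10), (1, 13), (1, 18), (1, 21), (1, 26), (1, 29), (12, 2), (12, 5), (12, 10), (12, 13), (12, 18), (12, 21), (12, 26), (12, 29)]

Answer: no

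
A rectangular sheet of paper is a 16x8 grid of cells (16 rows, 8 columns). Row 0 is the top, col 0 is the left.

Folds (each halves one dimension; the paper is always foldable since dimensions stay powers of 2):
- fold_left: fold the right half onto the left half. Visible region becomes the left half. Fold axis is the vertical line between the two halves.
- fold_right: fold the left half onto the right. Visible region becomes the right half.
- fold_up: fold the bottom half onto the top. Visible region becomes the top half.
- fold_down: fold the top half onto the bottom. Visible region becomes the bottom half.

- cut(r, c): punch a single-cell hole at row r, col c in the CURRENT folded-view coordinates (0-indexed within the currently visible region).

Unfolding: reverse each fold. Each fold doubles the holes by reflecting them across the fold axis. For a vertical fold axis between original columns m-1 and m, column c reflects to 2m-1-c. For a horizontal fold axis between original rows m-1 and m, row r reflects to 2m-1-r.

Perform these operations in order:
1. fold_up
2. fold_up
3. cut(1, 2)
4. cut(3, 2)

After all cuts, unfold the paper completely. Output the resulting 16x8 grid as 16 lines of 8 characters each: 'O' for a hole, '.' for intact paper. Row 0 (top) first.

Op 1 fold_up: fold axis h@8; visible region now rows[0,8) x cols[0,8) = 8x8
Op 2 fold_up: fold axis h@4; visible region now rows[0,4) x cols[0,8) = 4x8
Op 3 cut(1, 2): punch at orig (1,2); cuts so far [(1, 2)]; region rows[0,4) x cols[0,8) = 4x8
Op 4 cut(3, 2): punch at orig (3,2); cuts so far [(1, 2), (3, 2)]; region rows[0,4) x cols[0,8) = 4x8
Unfold 1 (reflect across h@4): 4 holes -> [(1, 2), (3, 2), (4, 2), (6, 2)]
Unfold 2 (reflect across h@8): 8 holes -> [(1, 2), (3, 2), (4, 2), (6, 2), (9, 2), (11, 2), (12, 2), (14, 2)]

Answer: ........
..O.....
........
..O.....
..O.....
........
..O.....
........
........
..O.....
........
..O.....
..O.....
........
..O.....
........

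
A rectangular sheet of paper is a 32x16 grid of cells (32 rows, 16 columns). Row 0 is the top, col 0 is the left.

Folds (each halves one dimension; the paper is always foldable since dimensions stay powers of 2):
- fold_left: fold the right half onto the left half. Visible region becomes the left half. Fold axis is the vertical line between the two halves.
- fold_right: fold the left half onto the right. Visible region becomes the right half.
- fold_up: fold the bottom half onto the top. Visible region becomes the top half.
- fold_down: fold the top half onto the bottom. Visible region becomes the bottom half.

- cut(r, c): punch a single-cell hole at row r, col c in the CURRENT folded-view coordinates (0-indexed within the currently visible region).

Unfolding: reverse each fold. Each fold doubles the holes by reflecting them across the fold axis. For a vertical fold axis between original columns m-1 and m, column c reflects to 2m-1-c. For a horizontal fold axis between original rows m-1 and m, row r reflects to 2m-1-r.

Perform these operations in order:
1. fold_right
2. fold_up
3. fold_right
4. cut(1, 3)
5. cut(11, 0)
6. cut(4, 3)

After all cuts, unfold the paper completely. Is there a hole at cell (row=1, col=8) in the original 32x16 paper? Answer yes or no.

Op 1 fold_right: fold axis v@8; visible region now rows[0,32) x cols[8,16) = 32x8
Op 2 fold_up: fold axis h@16; visible region now rows[0,16) x cols[8,16) = 16x8
Op 3 fold_right: fold axis v@12; visible region now rows[0,16) x cols[12,16) = 16x4
Op 4 cut(1, 3): punch at orig (1,15); cuts so far [(1, 15)]; region rows[0,16) x cols[12,16) = 16x4
Op 5 cut(11, 0): punch at orig (11,12); cuts so far [(1, 15), (11, 12)]; region rows[0,16) x cols[12,16) = 16x4
Op 6 cut(4, 3): punch at orig (4,15); cuts so far [(1, 15), (4, 15), (11, 12)]; region rows[0,16) x cols[12,16) = 16x4
Unfold 1 (reflect across v@12): 6 holes -> [(1, 8), (1, 15), (4, 8), (4, 15), (11, 11), (11, 12)]
Unfold 2 (reflect across h@16): 12 holes -> [(1, 8), (1, 15), (4, 8), (4, 15), (11, 11), (11, 12), (20, 11), (20, 12), (27, 8), (27, 15), (30, 8), (30, 15)]
Unfold 3 (reflect across v@8): 24 holes -> [(1, 0), (1, 7), (1, 8), (1, 15), (4, 0), (4, 7), (4, 8), (4, 15), (11, 3), (11, 4), (11, 11), (11, 12), (20, 3), (20, 4), (20, 11), (20, 12), (27, 0), (27, 7), (27, 8), (27, 15), (30, 0), (30, 7), (30, 8), (30, 15)]
Holes: [(1, 0), (1, 7), (1, 8), (1, 15), (4, 0), (4, 7), (4, 8), (4, 15), (11, 3), (11, 4), (11, 11), (11, 12), (20, 3), (20, 4), (20, 11), (20, 12), (27, 0), (27, 7), (27, 8), (27, 15), (30, 0), (30, 7), (30, 8), (30, 15)]

Answer: yes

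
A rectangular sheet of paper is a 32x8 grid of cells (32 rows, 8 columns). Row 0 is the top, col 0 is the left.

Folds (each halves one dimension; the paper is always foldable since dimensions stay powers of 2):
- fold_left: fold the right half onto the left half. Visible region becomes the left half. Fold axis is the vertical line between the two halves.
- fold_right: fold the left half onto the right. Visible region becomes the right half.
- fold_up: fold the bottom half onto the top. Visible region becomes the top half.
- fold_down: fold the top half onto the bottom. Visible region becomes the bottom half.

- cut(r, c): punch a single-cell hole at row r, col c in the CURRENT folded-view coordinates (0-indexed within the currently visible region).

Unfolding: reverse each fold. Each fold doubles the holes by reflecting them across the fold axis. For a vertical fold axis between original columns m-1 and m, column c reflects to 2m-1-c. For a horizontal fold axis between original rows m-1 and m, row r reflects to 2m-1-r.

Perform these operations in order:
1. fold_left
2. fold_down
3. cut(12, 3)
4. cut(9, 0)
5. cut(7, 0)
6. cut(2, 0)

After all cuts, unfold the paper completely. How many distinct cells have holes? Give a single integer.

Answer: 16

Derivation:
Op 1 fold_left: fold axis v@4; visible region now rows[0,32) x cols[0,4) = 32x4
Op 2 fold_down: fold axis h@16; visible region now rows[16,32) x cols[0,4) = 16x4
Op 3 cut(12, 3): punch at orig (28,3); cuts so far [(28, 3)]; region rows[16,32) x cols[0,4) = 16x4
Op 4 cut(9, 0): punch at orig (25,0); cuts so far [(25, 0), (28, 3)]; region rows[16,32) x cols[0,4) = 16x4
Op 5 cut(7, 0): punch at orig (23,0); cuts so far [(23, 0), (25, 0), (28, 3)]; region rows[16,32) x cols[0,4) = 16x4
Op 6 cut(2, 0): punch at orig (18,0); cuts so far [(18, 0), (23, 0), (25, 0), (28, 3)]; region rows[16,32) x cols[0,4) = 16x4
Unfold 1 (reflect across h@16): 8 holes -> [(3, 3), (6, 0), (8, 0), (13, 0), (18, 0), (23, 0), (25, 0), (28, 3)]
Unfold 2 (reflect across v@4): 16 holes -> [(3, 3), (3, 4), (6, 0), (6, 7), (8, 0), (8, 7), (13, 0), (13, 7), (18, 0), (18, 7), (23, 0), (23, 7), (25, 0), (25, 7), (28, 3), (28, 4)]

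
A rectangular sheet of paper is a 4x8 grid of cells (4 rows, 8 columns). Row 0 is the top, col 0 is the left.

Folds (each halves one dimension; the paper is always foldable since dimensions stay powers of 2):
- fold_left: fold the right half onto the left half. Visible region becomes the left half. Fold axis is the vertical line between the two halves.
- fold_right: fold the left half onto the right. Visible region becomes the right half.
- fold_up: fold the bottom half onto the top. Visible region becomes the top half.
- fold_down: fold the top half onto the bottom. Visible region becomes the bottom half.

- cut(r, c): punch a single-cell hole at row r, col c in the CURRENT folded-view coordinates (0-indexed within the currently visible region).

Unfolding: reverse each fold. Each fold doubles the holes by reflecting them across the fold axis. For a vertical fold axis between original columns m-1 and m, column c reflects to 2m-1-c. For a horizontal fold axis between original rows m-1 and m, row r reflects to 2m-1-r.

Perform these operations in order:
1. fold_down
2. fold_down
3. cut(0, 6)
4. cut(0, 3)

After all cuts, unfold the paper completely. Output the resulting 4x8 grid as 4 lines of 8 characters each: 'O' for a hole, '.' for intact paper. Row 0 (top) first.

Answer: ...O..O.
...O..O.
...O..O.
...O..O.

Derivation:
Op 1 fold_down: fold axis h@2; visible region now rows[2,4) x cols[0,8) = 2x8
Op 2 fold_down: fold axis h@3; visible region now rows[3,4) x cols[0,8) = 1x8
Op 3 cut(0, 6): punch at orig (3,6); cuts so far [(3, 6)]; region rows[3,4) x cols[0,8) = 1x8
Op 4 cut(0, 3): punch at orig (3,3); cuts so far [(3, 3), (3, 6)]; region rows[3,4) x cols[0,8) = 1x8
Unfold 1 (reflect across h@3): 4 holes -> [(2, 3), (2, 6), (3, 3), (3, 6)]
Unfold 2 (reflect across h@2): 8 holes -> [(0, 3), (0, 6), (1, 3), (1, 6), (2, 3), (2, 6), (3, 3), (3, 6)]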